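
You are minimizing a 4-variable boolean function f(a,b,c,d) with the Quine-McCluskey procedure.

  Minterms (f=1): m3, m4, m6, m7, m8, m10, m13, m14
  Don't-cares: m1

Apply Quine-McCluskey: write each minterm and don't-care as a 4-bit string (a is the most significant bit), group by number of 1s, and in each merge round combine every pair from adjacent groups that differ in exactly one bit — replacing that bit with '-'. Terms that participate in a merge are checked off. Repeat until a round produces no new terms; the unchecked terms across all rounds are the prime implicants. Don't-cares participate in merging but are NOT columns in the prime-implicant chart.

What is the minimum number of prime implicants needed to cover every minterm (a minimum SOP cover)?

5

Round 0: 0001✓ 0011✓ 0100✓ 0110✓ 0111✓ 1000✓ 1010✓ 1101 1110✓
Round 1: -110 0-11 00-1 01-0 011- 1-10 10-0
PIs = {-110, 0-11, 00-1, 01-0, 011-, 1-10, 10-0, 1101}
Coverage chart:
  m3: 0-11,00-1
  m4: 01-0 ←essential
  m6: -110,01-0,011-
  m7: 0-11,011-
  m8: 10-0 ←essential
  m10: 1-10,10-0
  m13: 1101 ←essential
  m14: -110,1-10
Essential: 01-0, 10-0, 1101
Petrick residual → -110, 0-11
Min cover (5 terms): bcd' + a'cd + a'bd' + ab'd' + abc'd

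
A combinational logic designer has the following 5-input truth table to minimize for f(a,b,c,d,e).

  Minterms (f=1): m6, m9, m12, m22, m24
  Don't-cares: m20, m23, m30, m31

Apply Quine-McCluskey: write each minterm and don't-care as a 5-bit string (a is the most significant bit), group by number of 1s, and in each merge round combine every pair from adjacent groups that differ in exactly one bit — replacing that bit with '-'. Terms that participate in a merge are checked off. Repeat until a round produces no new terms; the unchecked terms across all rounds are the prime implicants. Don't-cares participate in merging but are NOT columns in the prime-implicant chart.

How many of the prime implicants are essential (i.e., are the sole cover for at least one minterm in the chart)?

Round 0: 00110✓ 01001 01100 10100✓ 10110✓ 10111✓ 11000 11110✓ 11111✓
Round 1: -0110 1-110✓ 1-111✓ 101-0 1011-✓ 1111-✓
Round 2: 1-11-
PIs = {-0110, 01001, 01100, 1-11-, 101-0, 11000}
Coverage chart:
  m6: -0110 ←essential
  m9: 01001 ←essential
  m12: 01100 ←essential
  m22: -0110,1-11-,101-0
  m24: 11000 ←essential
Essential: -0110, 01001, 01100, 11000

4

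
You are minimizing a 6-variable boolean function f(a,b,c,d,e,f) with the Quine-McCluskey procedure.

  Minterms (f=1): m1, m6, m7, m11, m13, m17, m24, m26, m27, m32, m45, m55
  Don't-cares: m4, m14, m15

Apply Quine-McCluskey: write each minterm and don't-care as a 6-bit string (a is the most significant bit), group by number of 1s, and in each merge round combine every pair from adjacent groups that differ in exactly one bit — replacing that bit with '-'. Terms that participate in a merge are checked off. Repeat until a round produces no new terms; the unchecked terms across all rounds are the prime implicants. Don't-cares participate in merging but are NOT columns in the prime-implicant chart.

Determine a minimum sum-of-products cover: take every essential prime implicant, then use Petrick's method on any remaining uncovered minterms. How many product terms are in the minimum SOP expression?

7

size-2^0 implicants → 000001(✓)  000100(✓)  000110(✓)  000111(✓)  001011(✓)  001101(✓)  001110(✓)  001111(✓)  010001(✓)  011000(✓)  011010(✓)  011011(✓)  100000  101101(✓)  110111
size-2^1 implicants → -01101  0-0001  0-1011  00-110(✓)  00-111(✓)  0001-0  00011-(✓)  001-11  0011-1  00111-(✓)  0110-0  01101-
size-2^2 implicants → 00-11-
Unchecked terms (primes): -01101, 0-0001, 0-1011, 00-11-, 0001-0, 001-11, 0011-1, 0110-0, 01101-, 100000, 110111
Minterm coverage:
  m1 ⊆ 0-0001 [E]
  m6 ⊆ 00-11-,0001-0
  m7 ⊆ 00-11- [E]
  m11 ⊆ 0-1011,001-11
  m13 ⊆ -01101,0011-1
  m17 ⊆ 0-0001 [E]
  m24 ⊆ 0110-0 [E]
  m26 ⊆ 0110-0,01101-
  m27 ⊆ 0-1011,01101-
  m32 ⊆ 100000 [E]
  m45 ⊆ -01101 [E]
  m55 ⊆ 110111 [E]
E = {-01101, 0-0001, 00-11-, 0110-0, 100000, 110111}
Petrick residual → 0-1011
Cover = b'cde'f + a'c'd'e'f + a'cd'ef + a'b'de + a'bcd'f' + ab'c'd'e'f' + abc'def  |cover|=7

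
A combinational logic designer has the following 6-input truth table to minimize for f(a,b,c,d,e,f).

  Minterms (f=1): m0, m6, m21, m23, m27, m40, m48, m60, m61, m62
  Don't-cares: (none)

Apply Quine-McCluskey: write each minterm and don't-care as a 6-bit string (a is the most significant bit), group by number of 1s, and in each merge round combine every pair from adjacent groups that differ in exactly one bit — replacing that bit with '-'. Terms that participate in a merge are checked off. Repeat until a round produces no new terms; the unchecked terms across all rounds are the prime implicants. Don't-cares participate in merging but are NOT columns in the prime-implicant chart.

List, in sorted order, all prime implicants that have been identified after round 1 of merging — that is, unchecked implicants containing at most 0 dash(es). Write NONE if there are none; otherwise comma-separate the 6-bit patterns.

000000, 000110, 011011, 101000, 110000

Round 0: 000000 000110 010101✓ 010111✓ 011011 101000 110000 111100✓ 111101✓ 111110✓
Round 1: 0101-1 1111-0 11110-
PIs = {000000, 000110, 0101-1, 011011, 101000, 110000, 1111-0, 11110-}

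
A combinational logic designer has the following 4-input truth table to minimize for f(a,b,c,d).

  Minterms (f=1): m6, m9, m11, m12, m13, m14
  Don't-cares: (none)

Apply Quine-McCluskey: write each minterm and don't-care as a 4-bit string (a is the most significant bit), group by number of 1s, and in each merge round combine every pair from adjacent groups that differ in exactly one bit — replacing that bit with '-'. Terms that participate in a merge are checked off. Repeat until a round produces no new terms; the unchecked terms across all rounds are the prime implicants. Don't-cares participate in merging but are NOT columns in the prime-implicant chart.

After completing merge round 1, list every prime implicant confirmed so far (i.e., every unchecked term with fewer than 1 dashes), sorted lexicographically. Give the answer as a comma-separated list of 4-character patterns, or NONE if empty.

[col 0] 0110*, 1001*, 1011*, 1100*, 1101*, 1110*
[col 1] -110, 1-01, 10-1, 11-0, 110-
Prime implicants: -110, 1-01, 10-1, 11-0, 110-

NONE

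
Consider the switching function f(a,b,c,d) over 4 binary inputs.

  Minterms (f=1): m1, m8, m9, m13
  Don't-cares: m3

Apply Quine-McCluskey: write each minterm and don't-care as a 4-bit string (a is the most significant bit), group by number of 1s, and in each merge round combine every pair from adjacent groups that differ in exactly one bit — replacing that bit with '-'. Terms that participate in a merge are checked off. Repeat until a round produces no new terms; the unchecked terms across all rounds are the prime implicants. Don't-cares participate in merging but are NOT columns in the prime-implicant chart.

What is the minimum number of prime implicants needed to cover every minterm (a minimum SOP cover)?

Round 0: 0001✓ 0011✓ 1000✓ 1001✓ 1101✓
Round 1: -001 00-1 1-01 100-
PIs = {-001, 00-1, 1-01, 100-}
Coverage chart:
  m1: -001,00-1
  m8: 100- ←essential
  m9: -001,1-01,100-
  m13: 1-01 ←essential
Essential: 1-01, 100-
Petrick residual → -001
Min cover (3 terms): b'c'd + ac'd + ab'c'

3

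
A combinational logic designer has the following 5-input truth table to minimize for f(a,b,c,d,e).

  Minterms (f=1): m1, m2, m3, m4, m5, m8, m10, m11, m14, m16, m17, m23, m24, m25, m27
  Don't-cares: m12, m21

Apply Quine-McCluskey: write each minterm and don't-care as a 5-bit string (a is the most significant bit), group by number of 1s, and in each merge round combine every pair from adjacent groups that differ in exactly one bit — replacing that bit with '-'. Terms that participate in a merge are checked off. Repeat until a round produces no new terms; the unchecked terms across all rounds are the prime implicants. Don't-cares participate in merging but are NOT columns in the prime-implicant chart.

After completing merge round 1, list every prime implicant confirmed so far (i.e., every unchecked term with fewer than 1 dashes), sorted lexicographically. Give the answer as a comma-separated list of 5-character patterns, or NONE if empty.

NONE

size-2^0 implicants → 00001(✓)  00010(✓)  00011(✓)  00100(✓)  00101(✓)  01000(✓)  01010(✓)  01011(✓)  01100(✓)  01110(✓)  10000(✓)  10001(✓)  10101(✓)  10111(✓)  11000(✓)  11001(✓)  11011(✓)
size-2^1 implicants → -0001(✓)  -0101(✓)  -1000  -1011  0-010(✓)  0-011(✓)  0-100  00-01(✓)  000-1  0001-(✓)  0010-  01-00(✓)  01-10(✓)  010-0(✓)  0101-(✓)  011-0(✓)  1-000(✓)  1-001(✓)  10-01(✓)  1000-(✓)  101-1  110-1  1100-(✓)
size-2^2 implicants → -0-01  0-01-  01--0  1-00-
Unchecked terms (primes): -0-01, -1000, -1011, 0-01-, 0-100, 000-1, 0010-, 01--0, 1-00-, 101-1, 110-1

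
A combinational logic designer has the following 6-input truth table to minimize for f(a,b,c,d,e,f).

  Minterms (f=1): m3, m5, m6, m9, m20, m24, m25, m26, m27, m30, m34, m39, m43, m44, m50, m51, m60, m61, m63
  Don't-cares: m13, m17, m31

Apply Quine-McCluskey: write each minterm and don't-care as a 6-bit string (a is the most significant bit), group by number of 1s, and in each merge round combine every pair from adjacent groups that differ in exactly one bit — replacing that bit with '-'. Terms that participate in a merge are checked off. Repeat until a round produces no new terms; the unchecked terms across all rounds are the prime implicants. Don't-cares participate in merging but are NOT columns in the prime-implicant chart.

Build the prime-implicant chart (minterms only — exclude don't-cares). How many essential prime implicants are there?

11

[col 0] 000011, 000101*, 000110, 001001*, 001101*, 010001*, 010100, 011000*, 011001*, 011010*, 011011*, 011110*, 011111*, 100010*, 100111, 101011, 101100*, 110010*, 110011*, 111100*, 111101*, 111111*
[col 1] -11111, 0-1001, 00-101, 001-01, 01-001, 011-10*, 011-11*, 0110-0*, 0110-1*, 01100-*, 01101-*, 01111-*, 1-0010, 1-1100, 11001-, 1111-1, 11110-
[col 2] 011-1-, 0110--
Prime implicants: -11111, 0-1001, 00-101, 000011, 000110, 001-01, 01-001, 010100, 011-1-, 0110--, 1-0010, 1-1100, 100111, 101011, 11001-, 1111-1, 11110-
PI chart (minterm → PIs covering it):
  3 | 000011  (sole → essential)
  5 | 00-101  (sole → essential)
  6 | 000110  (sole → essential)
  9 | 0-1001,001-01
  20 | 010100  (sole → essential)
  24 | 0110--  (sole → essential)
  25 | 0-1001,01-001,0110--
  26 | 011-1-,0110--
  27 | 011-1-,0110--
  30 | 011-1-  (sole → essential)
  34 | 1-0010  (sole → essential)
  39 | 100111  (sole → essential)
  43 | 101011  (sole → essential)
  44 | 1-1100  (sole → essential)
  50 | 1-0010,11001-
  51 | 11001-  (sole → essential)
  60 | 1-1100,11110-
  61 | 1111-1,11110-
  63 | -11111,1111-1
Essential prime implicants: 00-101, 000011, 000110, 010100, 011-1-, 0110--, 1-0010, 1-1100, 100111, 101011, 11001-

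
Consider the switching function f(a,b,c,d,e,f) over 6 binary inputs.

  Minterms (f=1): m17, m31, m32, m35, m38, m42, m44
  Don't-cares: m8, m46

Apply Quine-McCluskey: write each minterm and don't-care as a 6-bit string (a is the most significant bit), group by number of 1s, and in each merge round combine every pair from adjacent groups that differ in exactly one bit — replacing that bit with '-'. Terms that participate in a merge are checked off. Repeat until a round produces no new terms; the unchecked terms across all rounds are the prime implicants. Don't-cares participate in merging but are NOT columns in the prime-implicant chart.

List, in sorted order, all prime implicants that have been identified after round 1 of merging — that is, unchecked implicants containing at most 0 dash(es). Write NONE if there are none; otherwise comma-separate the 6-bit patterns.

Round 0: 001000 010001 011111 100000 100011 100110✓ 101010✓ 101100✓ 101110✓
Round 1: 10-110 101-10 1011-0
PIs = {001000, 010001, 011111, 10-110, 100000, 100011, 101-10, 1011-0}

001000, 010001, 011111, 100000, 100011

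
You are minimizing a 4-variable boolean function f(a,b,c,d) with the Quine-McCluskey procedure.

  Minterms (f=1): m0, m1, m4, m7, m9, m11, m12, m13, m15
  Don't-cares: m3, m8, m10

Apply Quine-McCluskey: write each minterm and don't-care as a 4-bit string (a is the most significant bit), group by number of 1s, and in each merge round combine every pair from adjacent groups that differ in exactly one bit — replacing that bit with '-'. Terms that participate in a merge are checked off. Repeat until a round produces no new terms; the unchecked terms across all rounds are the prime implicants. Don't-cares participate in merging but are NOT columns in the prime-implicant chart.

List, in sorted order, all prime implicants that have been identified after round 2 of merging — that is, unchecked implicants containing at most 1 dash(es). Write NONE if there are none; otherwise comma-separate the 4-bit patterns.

Round 0: 0000✓ 0001✓ 0011✓ 0100✓ 0111✓ 1000✓ 1001✓ 1010✓ 1011✓ 1100✓ 1101✓ 1111✓
Round 1: -000✓ -001✓ -011✓ -100✓ -111✓ 0-00✓ 0-11✓ 00-1✓ 000-✓ 1-00✓ 1-01✓ 1-11✓ 10-0✓ 10-1✓ 100-✓ 101-✓ 11-1✓ 110-✓
Round 2: --00 --11 -0-1 -00- 1--1 1-0- 10--
PIs = {--00, --11, -0-1, -00-, 1--1, 1-0-, 10--}

NONE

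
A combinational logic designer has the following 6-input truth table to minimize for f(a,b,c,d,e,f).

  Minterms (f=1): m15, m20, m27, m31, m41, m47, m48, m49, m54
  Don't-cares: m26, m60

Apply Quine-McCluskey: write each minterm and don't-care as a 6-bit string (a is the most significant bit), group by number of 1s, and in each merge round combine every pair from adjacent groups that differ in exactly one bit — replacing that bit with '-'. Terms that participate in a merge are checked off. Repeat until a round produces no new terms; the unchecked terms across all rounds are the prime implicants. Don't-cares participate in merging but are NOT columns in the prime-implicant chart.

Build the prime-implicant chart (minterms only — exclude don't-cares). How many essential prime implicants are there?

[col 0] 001111*, 010100, 011010*, 011011*, 011111*, 101001, 101111*, 110000*, 110001*, 110110, 111100
[col 1] -01111, 0-1111, 011-11, 01101-, 11000-
Prime implicants: -01111, 0-1111, 010100, 011-11, 01101-, 101001, 11000-, 110110, 111100
PI chart (minterm → PIs covering it):
  15 | -01111,0-1111
  20 | 010100  (sole → essential)
  27 | 011-11,01101-
  31 | 0-1111,011-11
  41 | 101001  (sole → essential)
  47 | -01111  (sole → essential)
  48 | 11000-  (sole → essential)
  49 | 11000-  (sole → essential)
  54 | 110110  (sole → essential)
Essential prime implicants: -01111, 010100, 101001, 11000-, 110110

5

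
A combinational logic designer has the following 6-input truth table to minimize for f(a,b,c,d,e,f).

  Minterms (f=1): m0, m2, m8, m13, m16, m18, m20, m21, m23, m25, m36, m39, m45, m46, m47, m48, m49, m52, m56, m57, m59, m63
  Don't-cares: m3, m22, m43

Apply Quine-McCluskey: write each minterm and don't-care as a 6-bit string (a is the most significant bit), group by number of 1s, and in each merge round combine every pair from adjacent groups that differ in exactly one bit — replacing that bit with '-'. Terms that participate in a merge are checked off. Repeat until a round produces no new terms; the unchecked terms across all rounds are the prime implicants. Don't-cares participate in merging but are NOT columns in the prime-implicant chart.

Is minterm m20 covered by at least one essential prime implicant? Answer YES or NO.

Round 0: 000000✓ 000010✓ 000011✓ 001000✓ 001101✓ 010000✓ 010010✓ 010100✓ 010101✓ 010110✓ 010111✓ 011001✓ 100100✓ 100111✓ 101011✓ 101101✓ 101110✓ 101111✓ 110000✓ 110001✓ 110100✓ 111000✓ 111001✓ 111011✓ 111111✓
Round 1: -01101 -10000✓ -10100✓ -11001 0-0000✓ 0-0010✓ 00-000 0000-0✓ 00001- 010-00✓ 010-10✓ 0100-0✓ 0101-0✓ 0101-1✓ 01010-✓ 01011-✓ 1-0100 1-1011✓ 1-1111✓ 10-111 101-11✓ 1011-1 10111- 11-000✓ 11-001✓ 110-00✓ 11000-✓ 111-11✓ 1110-1 11100-✓
Round 2: -10-00 0-00-0 010--0 0101-- 1-1-11 11-00-
PIs = {-01101, -10-00, -11001, 0-00-0, 00-000, 00001-, 010--0, 0101--, 1-0100, 1-1-11, 10-111, 1011-1, 10111-, 11-00-, 1110-1}
Coverage chart:
  m0: 0-00-0,00-000
  m2: 0-00-0,00001-
  m8: 00-000 ←essential
  m13: -01101 ←essential
  m16: -10-00,0-00-0,010--0
  m18: 0-00-0,010--0
  m20: -10-00,010--0,0101--
  m21: 0101-- ←essential
  m23: 0101-- ←essential
  m25: -11001 ←essential
  m36: 1-0100 ←essential
  m39: 10-111 ←essential
  m45: -01101,1011-1
  m46: 10111- ←essential
  m47: 1-1-11,10-111,1011-1,10111-
  m48: -10-00,11-00-
  m49: 11-00- ←essential
  m52: -10-00,1-0100
  m56: 11-00- ←essential
  m57: -11001,11-00-,1110-1
  m59: 1-1-11,1110-1
  m63: 1-1-11 ←essential
Essential: -01101, -11001, 00-000, 0101--, 1-0100, 1-1-11, 10-111, 10111-, 11-00-

YES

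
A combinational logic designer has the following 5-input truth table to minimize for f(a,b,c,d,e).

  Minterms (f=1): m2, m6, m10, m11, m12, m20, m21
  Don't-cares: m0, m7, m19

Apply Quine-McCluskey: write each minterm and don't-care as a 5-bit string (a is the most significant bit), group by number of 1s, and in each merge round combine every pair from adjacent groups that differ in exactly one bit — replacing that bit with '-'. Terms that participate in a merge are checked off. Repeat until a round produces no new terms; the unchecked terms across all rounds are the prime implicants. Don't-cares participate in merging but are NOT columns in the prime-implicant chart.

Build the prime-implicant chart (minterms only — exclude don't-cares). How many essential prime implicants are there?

3

Round 0: 00000✓ 00010✓ 00110✓ 00111✓ 01010✓ 01011✓ 01100 10011 10100✓ 10101✓
Round 1: 0-010 00-10 000-0 0011- 0101- 1010-
PIs = {0-010, 00-10, 000-0, 0011-, 0101-, 01100, 10011, 1010-}
Coverage chart:
  m2: 0-010,00-10,000-0
  m6: 00-10,0011-
  m10: 0-010,0101-
  m11: 0101- ←essential
  m12: 01100 ←essential
  m20: 1010- ←essential
  m21: 1010- ←essential
Essential: 0101-, 01100, 1010-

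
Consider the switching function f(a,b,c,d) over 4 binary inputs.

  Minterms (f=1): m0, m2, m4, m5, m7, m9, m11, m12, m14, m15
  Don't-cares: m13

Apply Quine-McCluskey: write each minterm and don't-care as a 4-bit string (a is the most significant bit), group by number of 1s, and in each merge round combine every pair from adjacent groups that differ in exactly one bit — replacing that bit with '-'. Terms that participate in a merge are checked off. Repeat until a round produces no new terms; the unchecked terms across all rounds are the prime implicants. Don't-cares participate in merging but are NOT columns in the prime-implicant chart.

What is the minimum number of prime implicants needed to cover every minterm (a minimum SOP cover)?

size-2^0 implicants → 0000(✓)  0010(✓)  0100(✓)  0101(✓)  0111(✓)  1001(✓)  1011(✓)  1100(✓)  1101(✓)  1110(✓)  1111(✓)
size-2^1 implicants → -100(✓)  -101(✓)  -111(✓)  0-00  00-0  01-1(✓)  010-(✓)  1-01(✓)  1-11(✓)  10-1(✓)  11-0(✓)  11-1(✓)  110-(✓)  111-(✓)
size-2^2 implicants → -1-1  -10-  1--1  11--
Unchecked terms (primes): -1-1, -10-, 0-00, 00-0, 1--1, 11--
Minterm coverage:
  m0 ⊆ 0-00,00-0
  m2 ⊆ 00-0 [E]
  m4 ⊆ -10-,0-00
  m5 ⊆ -1-1,-10-
  m7 ⊆ -1-1 [E]
  m9 ⊆ 1--1 [E]
  m11 ⊆ 1--1 [E]
  m12 ⊆ -10-,11--
  m14 ⊆ 11-- [E]
  m15 ⊆ -1-1,1--1,11--
E = {-1-1, 00-0, 1--1, 11--}
Petrick residual → -10-
Cover = bd + bc' + a'b'd' + ad + ab  |cover|=5

5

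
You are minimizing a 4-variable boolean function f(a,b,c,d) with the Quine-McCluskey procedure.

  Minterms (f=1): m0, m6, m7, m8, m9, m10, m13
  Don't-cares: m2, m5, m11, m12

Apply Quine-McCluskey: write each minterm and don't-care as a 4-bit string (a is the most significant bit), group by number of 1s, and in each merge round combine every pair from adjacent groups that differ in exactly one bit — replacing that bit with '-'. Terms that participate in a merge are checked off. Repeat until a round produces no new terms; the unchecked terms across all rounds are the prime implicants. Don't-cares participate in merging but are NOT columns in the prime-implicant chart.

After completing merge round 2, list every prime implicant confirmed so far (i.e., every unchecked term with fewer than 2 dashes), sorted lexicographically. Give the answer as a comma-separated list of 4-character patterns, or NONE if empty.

size-2^0 implicants → 0000(✓)  0010(✓)  0101(✓)  0110(✓)  0111(✓)  1000(✓)  1001(✓)  1010(✓)  1011(✓)  1100(✓)  1101(✓)
size-2^1 implicants → -000(✓)  -010(✓)  -101  0-10  00-0(✓)  01-1  011-  1-00(✓)  1-01(✓)  10-0(✓)  10-1(✓)  100-(✓)  101-(✓)  110-(✓)
size-2^2 implicants → -0-0  1-0-  10--
Unchecked terms (primes): -0-0, -101, 0-10, 01-1, 011-, 1-0-, 10--

-101, 0-10, 01-1, 011-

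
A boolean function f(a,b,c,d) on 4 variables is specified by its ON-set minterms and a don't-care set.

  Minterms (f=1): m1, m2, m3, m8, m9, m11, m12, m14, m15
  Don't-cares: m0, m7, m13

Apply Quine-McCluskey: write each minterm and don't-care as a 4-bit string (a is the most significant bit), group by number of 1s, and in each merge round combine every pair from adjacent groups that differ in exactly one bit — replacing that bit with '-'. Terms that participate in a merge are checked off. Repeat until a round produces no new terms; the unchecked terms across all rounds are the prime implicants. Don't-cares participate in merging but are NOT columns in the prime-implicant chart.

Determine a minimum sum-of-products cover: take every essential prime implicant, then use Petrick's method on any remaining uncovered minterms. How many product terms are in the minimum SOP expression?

Round 0: 0000✓ 0001✓ 0010✓ 0011✓ 0111✓ 1000✓ 1001✓ 1011✓ 1100✓ 1101✓ 1110✓ 1111✓
Round 1: -000✓ -001✓ -011✓ -111✓ 0-11✓ 00-0✓ 00-1✓ 000-✓ 001-✓ 1-00✓ 1-01✓ 1-11✓ 10-1✓ 100-✓ 11-0✓ 11-1✓ 110-✓ 111-✓
Round 2: --11 -0-1 -00- 00-- 1--1 1-0- 11--
PIs = {--11, -0-1, -00-, 00--, 1--1, 1-0-, 11--}
Coverage chart:
  m1: -0-1,-00-,00--
  m2: 00-- ←essential
  m3: --11,-0-1,00--
  m8: -00-,1-0-
  m9: -0-1,-00-,1--1,1-0-
  m11: --11,-0-1,1--1
  m12: 1-0-,11--
  m14: 11-- ←essential
  m15: --11,1--1,11--
Essential: 00--, 11--
Petrick residual → --11, -00-
Min cover (4 terms): cd + b'c' + a'b' + ab

4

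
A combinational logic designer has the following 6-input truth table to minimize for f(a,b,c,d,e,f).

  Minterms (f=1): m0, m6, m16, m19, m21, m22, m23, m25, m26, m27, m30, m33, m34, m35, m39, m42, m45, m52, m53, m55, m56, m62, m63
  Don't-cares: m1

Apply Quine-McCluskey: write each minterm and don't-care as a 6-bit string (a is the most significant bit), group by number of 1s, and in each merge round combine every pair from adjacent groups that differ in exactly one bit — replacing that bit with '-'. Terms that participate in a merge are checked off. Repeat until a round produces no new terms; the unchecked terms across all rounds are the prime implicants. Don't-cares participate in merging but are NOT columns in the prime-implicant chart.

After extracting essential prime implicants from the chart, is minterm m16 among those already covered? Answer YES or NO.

YES

[col 0] 000000*, 000001*, 000110*, 010000*, 010011*, 010101*, 010110*, 010111*, 011001*, 011010*, 011011*, 011110*, 100001*, 100010*, 100011*, 100111*, 101010*, 101101, 110100*, 110101*, 110111*, 111000, 111110*, 111111*
[col 1] -00001, -10101*, -10111*, -11110, 0-0000, 0-0110, 00000-, 01-011, 01-110, 010-11, 0101-1*, 01011-, 011-10, 0110-1, 01101-, 1-0111, 10-010, 100-11, 1000-1, 10001-, 11-111, 1101-1*, 11010-, 11111-
[col 2] -101-1
Prime implicants: -00001, -101-1, -11110, 0-0000, 0-0110, 00000-, 01-011, 01-110, 010-11, 01011-, 011-10, 0110-1, 01101-, 1-0111, 10-010, 100-11, 1000-1, 10001-, 101101, 11-111, 11010-, 111000, 11111-
PI chart (minterm → PIs covering it):
  0 | 0-0000,00000-
  6 | 0-0110  (sole → essential)
  16 | 0-0000  (sole → essential)
  19 | 01-011,010-11
  21 | -101-1  (sole → essential)
  22 | 0-0110,01-110,01011-
  23 | -101-1,010-11,01011-
  25 | 0110-1  (sole → essential)
  26 | 011-10,01101-
  27 | 01-011,0110-1,01101-
  30 | -11110,01-110,011-10
  33 | -00001,1000-1
  34 | 10-010,10001-
  35 | 100-11,1000-1,10001-
  39 | 1-0111,100-11
  42 | 10-010  (sole → essential)
  45 | 101101  (sole → essential)
  52 | 11010-  (sole → essential)
  53 | -101-1,11010-
  55 | -101-1,1-0111,11-111
  56 | 111000  (sole → essential)
  62 | -11110,11111-
  63 | 11-111,11111-
Essential prime implicants: -101-1, 0-0000, 0-0110, 0110-1, 10-010, 101101, 11010-, 111000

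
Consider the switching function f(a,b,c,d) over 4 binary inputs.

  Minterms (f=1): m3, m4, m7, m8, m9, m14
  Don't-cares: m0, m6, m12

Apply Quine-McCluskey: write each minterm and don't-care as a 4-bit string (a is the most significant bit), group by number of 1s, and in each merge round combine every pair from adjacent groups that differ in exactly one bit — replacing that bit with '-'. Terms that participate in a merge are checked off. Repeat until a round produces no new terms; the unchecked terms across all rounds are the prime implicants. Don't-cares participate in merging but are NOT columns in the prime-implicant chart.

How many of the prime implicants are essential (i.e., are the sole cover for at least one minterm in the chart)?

[col 0] 0000*, 0011*, 0100*, 0110*, 0111*, 1000*, 1001*, 1100*, 1110*
[col 1] -000*, -100*, -110*, 0-00*, 0-11, 01-0*, 011-, 1-00*, 100-, 11-0*
[col 2] --00, -1-0
Prime implicants: --00, -1-0, 0-11, 011-, 100-
PI chart (minterm → PIs covering it):
  3 | 0-11  (sole → essential)
  4 | --00,-1-0
  7 | 0-11,011-
  8 | --00,100-
  9 | 100-  (sole → essential)
  14 | -1-0  (sole → essential)
Essential prime implicants: -1-0, 0-11, 100-

3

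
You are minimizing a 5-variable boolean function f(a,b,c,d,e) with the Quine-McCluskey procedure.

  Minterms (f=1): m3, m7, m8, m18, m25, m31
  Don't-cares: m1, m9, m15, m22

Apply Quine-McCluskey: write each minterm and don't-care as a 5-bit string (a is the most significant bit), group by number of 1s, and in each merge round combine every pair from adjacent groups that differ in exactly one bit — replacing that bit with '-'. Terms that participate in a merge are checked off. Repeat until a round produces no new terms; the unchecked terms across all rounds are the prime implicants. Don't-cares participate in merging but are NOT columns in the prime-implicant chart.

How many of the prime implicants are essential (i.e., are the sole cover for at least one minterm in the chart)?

4

Round 0: 00001✓ 00011✓ 00111✓ 01000✓ 01001✓ 01111✓ 10010✓ 10110✓ 11001✓ 11111✓
Round 1: -1001 -1111 0-001 0-111 00-11 000-1 0100- 10-10
PIs = {-1001, -1111, 0-001, 0-111, 00-11, 000-1, 0100-, 10-10}
Coverage chart:
  m3: 00-11,000-1
  m7: 0-111,00-11
  m8: 0100- ←essential
  m18: 10-10 ←essential
  m25: -1001 ←essential
  m31: -1111 ←essential
Essential: -1001, -1111, 0100-, 10-10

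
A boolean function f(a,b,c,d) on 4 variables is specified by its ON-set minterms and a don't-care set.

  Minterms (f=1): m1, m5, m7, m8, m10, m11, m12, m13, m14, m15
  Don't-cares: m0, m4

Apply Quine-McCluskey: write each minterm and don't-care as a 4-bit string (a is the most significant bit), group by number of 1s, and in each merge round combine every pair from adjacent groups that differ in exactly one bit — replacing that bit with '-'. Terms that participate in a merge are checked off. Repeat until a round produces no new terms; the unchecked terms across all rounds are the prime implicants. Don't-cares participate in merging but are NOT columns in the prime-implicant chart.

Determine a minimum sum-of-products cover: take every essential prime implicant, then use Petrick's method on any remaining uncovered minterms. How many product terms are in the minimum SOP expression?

[col 0] 0000*, 0001*, 0100*, 0101*, 0111*, 1000*, 1010*, 1011*, 1100*, 1101*, 1110*, 1111*
[col 1] -000*, -100*, -101*, -111*, 0-00*, 0-01*, 000-*, 01-1*, 010-*, 1-00*, 1-10*, 1-11*, 10-0*, 101-*, 11-0*, 11-1*, 110-*, 111-*
[col 2] --00, -1-1, -10-, 0-0-, 1--0, 1-1-, 11--
Prime implicants: --00, -1-1, -10-, 0-0-, 1--0, 1-1-, 11--
PI chart (minterm → PIs covering it):
  1 | 0-0-  (sole → essential)
  5 | -1-1,-10-,0-0-
  7 | -1-1  (sole → essential)
  8 | --00,1--0
  10 | 1--0,1-1-
  11 | 1-1-  (sole → essential)
  12 | --00,-10-,1--0,11--
  13 | -1-1,-10-,11--
  14 | 1--0,1-1-,11--
  15 | -1-1,1-1-,11--
Essential prime implicants: -1-1, 0-0-, 1-1-
Petrick residual → --00
Minimum SOP uses 4 PIs: c'd' + bd + a'c' + ac

4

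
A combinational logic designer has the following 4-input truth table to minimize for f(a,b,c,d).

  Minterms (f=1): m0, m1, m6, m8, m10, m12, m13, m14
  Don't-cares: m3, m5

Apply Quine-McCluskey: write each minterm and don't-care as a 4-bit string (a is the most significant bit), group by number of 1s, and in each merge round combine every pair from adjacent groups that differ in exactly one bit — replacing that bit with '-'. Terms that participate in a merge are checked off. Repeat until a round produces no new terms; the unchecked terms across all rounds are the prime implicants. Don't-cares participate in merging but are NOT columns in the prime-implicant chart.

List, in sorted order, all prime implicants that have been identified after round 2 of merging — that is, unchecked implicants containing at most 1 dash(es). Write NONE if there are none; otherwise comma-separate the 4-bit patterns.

Round 0: 0000✓ 0001✓ 0011✓ 0101✓ 0110✓ 1000✓ 1010✓ 1100✓ 1101✓ 1110✓
Round 1: -000 -101 -110 0-01 00-1 000- 1-00✓ 1-10✓ 10-0✓ 11-0✓ 110-
Round 2: 1--0
PIs = {-000, -101, -110, 0-01, 00-1, 000-, 1--0, 110-}

-000, -101, -110, 0-01, 00-1, 000-, 110-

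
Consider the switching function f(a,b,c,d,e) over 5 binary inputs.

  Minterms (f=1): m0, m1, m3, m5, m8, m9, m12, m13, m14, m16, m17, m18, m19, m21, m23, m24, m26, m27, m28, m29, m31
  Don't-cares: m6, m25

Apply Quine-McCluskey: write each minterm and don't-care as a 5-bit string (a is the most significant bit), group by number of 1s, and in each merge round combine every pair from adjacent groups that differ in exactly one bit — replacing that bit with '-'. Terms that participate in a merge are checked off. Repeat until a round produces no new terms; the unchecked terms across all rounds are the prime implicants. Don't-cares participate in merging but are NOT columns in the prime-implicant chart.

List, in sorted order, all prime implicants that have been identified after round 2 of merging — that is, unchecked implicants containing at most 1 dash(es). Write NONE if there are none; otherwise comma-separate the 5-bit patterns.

size-2^0 implicants → 00000(✓)  00001(✓)  00011(✓)  00101(✓)  00110(✓)  01000(✓)  01001(✓)  01100(✓)  01101(✓)  01110(✓)  10000(✓)  10001(✓)  10010(✓)  10011(✓)  10101(✓)  10111(✓)  11000(✓)  11001(✓)  11010(✓)  11011(✓)  11100(✓)  11101(✓)  11111(✓)
size-2^1 implicants → -0000(✓)  -0001(✓)  -0011(✓)  -0101(✓)  -1000(✓)  -1001(✓)  -1100(✓)  -1101(✓)  0-000(✓)  0-001(✓)  0-101(✓)  0-110  00-01(✓)  000-1(✓)  0000-(✓)  01-00(✓)  01-01(✓)  0100-(✓)  011-0  0110-(✓)  1-000(✓)  1-001(✓)  1-010(✓)  1-011(✓)  1-101(✓)  1-111(✓)  10-01(✓)  10-11(✓)  100-0(✓)  100-1(✓)  1000-(✓)  1001-(✓)  101-1(✓)  11-00(✓)  11-01(✓)  11-11(✓)  110-0(✓)  110-1(✓)  1100-(✓)  1101-(✓)  111-1(✓)  1110-(✓)
size-2^2 implicants → --000(✓)  --001(✓)  --101(✓)  -0-01(✓)  -00-1  -000-(✓)  -1-00(✓)  -1-01(✓)  -100-(✓)  -110-(✓)  0--01(✓)  0-00-(✓)  01-0-(✓)  1--01(✓)  1--11(✓)  1-0-0(✓)  1-0-1(✓)  1-00-(✓)  1-01-(✓)  1-1-1(✓)  10--1(✓)  100--(✓)  11--1(✓)  11-0-(✓)  110--(✓)
size-2^3 implicants → ---01  --00-  -1-0-  1---1  1-0--
Unchecked terms (primes): ---01, --00-, -00-1, -1-0-, 0-110, 011-0, 1---1, 1-0--

0-110, 011-0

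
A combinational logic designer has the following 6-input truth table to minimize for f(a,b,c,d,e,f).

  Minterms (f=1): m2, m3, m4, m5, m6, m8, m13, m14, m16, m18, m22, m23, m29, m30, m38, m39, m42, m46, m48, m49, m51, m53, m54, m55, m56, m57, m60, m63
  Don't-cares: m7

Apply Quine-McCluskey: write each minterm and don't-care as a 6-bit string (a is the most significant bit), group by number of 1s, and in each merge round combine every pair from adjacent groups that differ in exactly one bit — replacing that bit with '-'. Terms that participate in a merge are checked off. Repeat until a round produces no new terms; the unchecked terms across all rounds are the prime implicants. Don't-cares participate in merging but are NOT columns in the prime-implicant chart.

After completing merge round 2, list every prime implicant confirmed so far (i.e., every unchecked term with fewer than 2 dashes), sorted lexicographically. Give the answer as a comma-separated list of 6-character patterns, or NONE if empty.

[col 0] 000010*, 000011*, 000100*, 000101*, 000110*, 000111*, 001000, 001101*, 001110*, 010000*, 010010*, 010110*, 010111*, 011101*, 011110*, 100110*, 100111*, 101010*, 101110*, 110000*, 110001*, 110011*, 110101*, 110110*, 110111*, 111000*, 111001*, 111100*, 111111*
[col 1] -00110*, -00111*, -01110*, -10000, -10110*, -10111*, 0-0010*, 0-0110*, 0-0111*, 0-1101, 0-1110*, 00-101, 00-110*, 000-10*, 000-11*, 00001-*, 0001-0*, 0001-1*, 00010-*, 00011-*, 01-110*, 010-10*, 0100-0, 01011-*, 1-0110*, 1-0111*, 10-110*, 10011-*, 101-10, 11-000*, 11-001*, 11-111, 110-01*, 110-11*, 1100-1*, 11000-*, 1101-1*, 11011-*, 111-00, 11100-*
[col 2] --0110*, --0111*, -0-110, -0011-*, -1011-*, 0--110, 0-0-10, 0-011-*, 000-1-, 0001--, 1-011-*, 11-00-, 110--1
[col 3] --011-
Prime implicants: --011-, -0-110, -10000, 0--110, 0-0-10, 0-1101, 00-101, 000-1-, 0001--, 001000, 0100-0, 101-10, 11-00-, 11-111, 110--1, 111-00

-10000, 0-1101, 00-101, 001000, 0100-0, 101-10, 11-111, 111-00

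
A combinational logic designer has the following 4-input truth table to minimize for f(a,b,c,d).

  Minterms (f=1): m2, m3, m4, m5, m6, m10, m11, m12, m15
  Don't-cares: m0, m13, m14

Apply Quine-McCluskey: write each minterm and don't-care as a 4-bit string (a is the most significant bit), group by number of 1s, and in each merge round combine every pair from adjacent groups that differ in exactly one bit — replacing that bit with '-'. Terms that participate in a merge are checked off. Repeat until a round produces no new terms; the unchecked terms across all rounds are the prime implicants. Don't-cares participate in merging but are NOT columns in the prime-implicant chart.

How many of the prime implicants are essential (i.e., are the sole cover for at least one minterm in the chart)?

2

Round 0: 0000✓ 0010✓ 0011✓ 0100✓ 0101✓ 0110✓ 1010✓ 1011✓ 1100✓ 1101✓ 1110✓ 1111✓
Round 1: -010✓ -011✓ -100✓ -101✓ -110✓ 0-00✓ 0-10✓ 00-0✓ 001-✓ 01-0✓ 010-✓ 1-10✓ 1-11✓ 101-✓ 11-0✓ 11-1✓ 110-✓ 111-✓
Round 2: --10 -01- -1-0 -10- 0--0 1-1- 11--
PIs = {--10, -01-, -1-0, -10-, 0--0, 1-1-, 11--}
Coverage chart:
  m2: --10,-01-,0--0
  m3: -01- ←essential
  m4: -1-0,-10-,0--0
  m5: -10- ←essential
  m6: --10,-1-0,0--0
  m10: --10,-01-,1-1-
  m11: -01-,1-1-
  m12: -1-0,-10-,11--
  m15: 1-1-,11--
Essential: -01-, -10-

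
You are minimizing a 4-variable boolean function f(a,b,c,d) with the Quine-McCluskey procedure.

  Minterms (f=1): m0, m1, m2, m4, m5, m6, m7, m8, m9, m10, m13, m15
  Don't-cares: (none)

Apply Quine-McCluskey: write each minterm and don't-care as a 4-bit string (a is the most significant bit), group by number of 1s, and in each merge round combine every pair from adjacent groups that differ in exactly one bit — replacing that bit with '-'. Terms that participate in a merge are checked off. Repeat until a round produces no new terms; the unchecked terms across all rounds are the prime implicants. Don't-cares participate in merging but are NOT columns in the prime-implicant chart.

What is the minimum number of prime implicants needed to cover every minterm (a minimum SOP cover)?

[col 0] 0000*, 0001*, 0010*, 0100*, 0101*, 0110*, 0111*, 1000*, 1001*, 1010*, 1101*, 1111*
[col 1] -000*, -001*, -010*, -101*, -111*, 0-00*, 0-01*, 0-10*, 00-0*, 000-*, 01-0*, 01-1*, 010-*, 011-*, 1-01*, 10-0*, 100-*, 11-1*
[col 2] --01, -0-0, -00-, -1-1, 0--0, 0-0-, 01--
Prime implicants: --01, -0-0, -00-, -1-1, 0--0, 0-0-, 01--
PI chart (minterm → PIs covering it):
  0 | -0-0,-00-,0--0,0-0-
  1 | --01,-00-,0-0-
  2 | -0-0,0--0
  4 | 0--0,0-0-,01--
  5 | --01,-1-1,0-0-,01--
  6 | 0--0,01--
  7 | -1-1,01--
  8 | -0-0,-00-
  9 | --01,-00-
  10 | -0-0  (sole → essential)
  13 | --01,-1-1
  15 | -1-1  (sole → essential)
Essential prime implicants: -0-0, -1-1
Petrick residual → --01, 0--0
Minimum SOP uses 4 PIs: c'd + b'd' + bd + a'd'

4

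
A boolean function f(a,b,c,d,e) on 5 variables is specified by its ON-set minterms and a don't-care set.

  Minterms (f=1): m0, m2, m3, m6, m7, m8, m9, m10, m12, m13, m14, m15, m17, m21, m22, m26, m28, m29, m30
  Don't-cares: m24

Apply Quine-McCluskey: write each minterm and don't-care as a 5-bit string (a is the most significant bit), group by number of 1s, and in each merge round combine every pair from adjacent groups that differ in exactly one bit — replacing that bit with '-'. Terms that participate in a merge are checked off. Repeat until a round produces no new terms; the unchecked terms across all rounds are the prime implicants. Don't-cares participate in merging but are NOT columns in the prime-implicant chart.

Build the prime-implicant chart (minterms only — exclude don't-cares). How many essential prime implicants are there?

6

size-2^0 implicants → 00000(✓)  00010(✓)  00011(✓)  00110(✓)  00111(✓)  01000(✓)  01001(✓)  01010(✓)  01100(✓)  01101(✓)  01110(✓)  01111(✓)  10001(✓)  10101(✓)  10110(✓)  11000(✓)  11010(✓)  11100(✓)  11101(✓)  11110(✓)
size-2^1 implicants → -0110(✓)  -1000(✓)  -1010(✓)  -1100(✓)  -1101(✓)  -1110(✓)  0-000(✓)  0-010(✓)  0-110(✓)  0-111(✓)  00-10(✓)  00-11(✓)  000-0(✓)  0001-(✓)  0011-(✓)  01-00(✓)  01-01(✓)  01-10(✓)  010-0(✓)  0100-(✓)  011-0(✓)  011-1(✓)  0110-(✓)  0111-(✓)  1-101  1-110(✓)  10-01  11-00(✓)  11-10(✓)  110-0(✓)  111-0(✓)  1110-(✓)
size-2^2 implicants → --110  -1-00(✓)  -1-10(✓)  -10-0(✓)  -11-0(✓)  -110-  0--10  0-0-0  0-11-  00-1-  01--0(✓)  01-0-  011--  11--0(✓)
size-2^3 implicants → -1--0
Unchecked terms (primes): --110, -1--0, -110-, 0--10, 0-0-0, 0-11-, 00-1-, 01-0-, 011--, 1-101, 10-01
Minterm coverage:
  m0 ⊆ 0-0-0 [E]
  m2 ⊆ 0--10,0-0-0,00-1-
  m3 ⊆ 00-1- [E]
  m6 ⊆ --110,0--10,0-11-,00-1-
  m7 ⊆ 0-11-,00-1-
  m8 ⊆ -1--0,0-0-0,01-0-
  m9 ⊆ 01-0- [E]
  m10 ⊆ -1--0,0--10,0-0-0
  m12 ⊆ -1--0,-110-,01-0-,011--
  m13 ⊆ -110-,01-0-,011--
  m14 ⊆ --110,-1--0,0--10,0-11-,011--
  m15 ⊆ 0-11-,011--
  m17 ⊆ 10-01 [E]
  m21 ⊆ 1-101,10-01
  m22 ⊆ --110 [E]
  m26 ⊆ -1--0 [E]
  m28 ⊆ -1--0,-110-
  m29 ⊆ -110-,1-101
  m30 ⊆ --110,-1--0
E = {--110, -1--0, 0-0-0, 00-1-, 01-0-, 10-01}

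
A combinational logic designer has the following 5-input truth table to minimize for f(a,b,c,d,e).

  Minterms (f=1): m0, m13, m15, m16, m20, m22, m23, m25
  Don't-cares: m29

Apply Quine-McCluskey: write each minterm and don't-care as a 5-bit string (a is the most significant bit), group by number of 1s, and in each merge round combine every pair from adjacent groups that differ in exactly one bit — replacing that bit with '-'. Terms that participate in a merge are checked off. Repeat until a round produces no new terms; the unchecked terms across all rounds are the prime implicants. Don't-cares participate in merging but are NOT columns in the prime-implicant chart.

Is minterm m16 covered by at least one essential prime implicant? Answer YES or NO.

YES

size-2^0 implicants → 00000(✓)  01101(✓)  01111(✓)  10000(✓)  10100(✓)  10110(✓)  10111(✓)  11001(✓)  11101(✓)
size-2^1 implicants → -0000  -1101  011-1  10-00  101-0  1011-  11-01
Unchecked terms (primes): -0000, -1101, 011-1, 10-00, 101-0, 1011-, 11-01
Minterm coverage:
  m0 ⊆ -0000 [E]
  m13 ⊆ -1101,011-1
  m15 ⊆ 011-1 [E]
  m16 ⊆ -0000,10-00
  m20 ⊆ 10-00,101-0
  m22 ⊆ 101-0,1011-
  m23 ⊆ 1011- [E]
  m25 ⊆ 11-01 [E]
E = {-0000, 011-1, 1011-, 11-01}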